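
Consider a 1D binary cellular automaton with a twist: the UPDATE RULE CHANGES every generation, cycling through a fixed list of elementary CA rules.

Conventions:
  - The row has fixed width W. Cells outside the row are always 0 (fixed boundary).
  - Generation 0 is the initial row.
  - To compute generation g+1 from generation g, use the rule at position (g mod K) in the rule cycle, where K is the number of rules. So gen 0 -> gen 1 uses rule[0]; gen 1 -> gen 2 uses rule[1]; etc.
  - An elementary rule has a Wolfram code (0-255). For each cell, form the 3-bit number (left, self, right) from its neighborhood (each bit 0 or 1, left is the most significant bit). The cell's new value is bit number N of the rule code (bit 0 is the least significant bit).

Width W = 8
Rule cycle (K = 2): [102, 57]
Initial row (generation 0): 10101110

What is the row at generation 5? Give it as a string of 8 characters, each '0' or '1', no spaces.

Answer: 11111010

Derivation:
Gen 0: 10101110
Gen 1 (rule 102): 11110010
Gen 2 (rule 57): 10001001
Gen 3 (rule 102): 10011011
Gen 4 (rule 57): 01010110
Gen 5 (rule 102): 11111010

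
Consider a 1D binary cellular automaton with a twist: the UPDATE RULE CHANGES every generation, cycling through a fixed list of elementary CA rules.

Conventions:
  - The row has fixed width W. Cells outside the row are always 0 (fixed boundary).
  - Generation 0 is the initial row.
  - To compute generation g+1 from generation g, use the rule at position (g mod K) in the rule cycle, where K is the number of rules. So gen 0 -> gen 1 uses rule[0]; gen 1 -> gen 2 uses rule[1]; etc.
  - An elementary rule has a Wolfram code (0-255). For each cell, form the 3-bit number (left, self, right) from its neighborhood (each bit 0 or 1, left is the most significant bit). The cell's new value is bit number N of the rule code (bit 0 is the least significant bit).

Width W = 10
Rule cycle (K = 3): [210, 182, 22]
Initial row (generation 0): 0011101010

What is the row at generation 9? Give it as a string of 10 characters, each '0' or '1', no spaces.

Gen 0: 0011101010
Gen 1 (rule 210): 0101100001
Gen 2 (rule 182): 1110010011
Gen 3 (rule 22): 0001111100
Gen 4 (rule 210): 0010111110
Gen 5 (rule 182): 0111011101
Gen 6 (rule 22): 1000000001
Gen 7 (rule 210): 0100000010
Gen 8 (rule 182): 1110000111
Gen 9 (rule 22): 0001001000

Answer: 0001001000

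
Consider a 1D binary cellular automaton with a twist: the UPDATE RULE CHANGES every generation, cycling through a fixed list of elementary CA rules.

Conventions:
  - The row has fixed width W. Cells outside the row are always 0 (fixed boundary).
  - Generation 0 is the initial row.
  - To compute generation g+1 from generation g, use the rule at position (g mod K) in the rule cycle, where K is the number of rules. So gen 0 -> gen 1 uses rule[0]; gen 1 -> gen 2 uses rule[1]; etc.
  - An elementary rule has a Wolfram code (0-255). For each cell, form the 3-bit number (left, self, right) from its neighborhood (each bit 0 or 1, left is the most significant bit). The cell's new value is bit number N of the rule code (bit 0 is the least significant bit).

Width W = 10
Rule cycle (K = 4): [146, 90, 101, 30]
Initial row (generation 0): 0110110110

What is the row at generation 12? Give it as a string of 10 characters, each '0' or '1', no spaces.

Answer: 0110010111

Derivation:
Gen 0: 0110110110
Gen 1 (rule 146): 1000000001
Gen 2 (rule 90): 0100000010
Gen 3 (rule 101): 0101111010
Gen 4 (rule 30): 1101000011
Gen 5 (rule 146): 0000100100
Gen 6 (rule 90): 0001011010
Gen 7 (rule 101): 1101101110
Gen 8 (rule 30): 1001001001
Gen 9 (rule 146): 0110110110
Gen 10 (rule 90): 1110110111
Gen 11 (rule 101): 0011011001
Gen 12 (rule 30): 0110010111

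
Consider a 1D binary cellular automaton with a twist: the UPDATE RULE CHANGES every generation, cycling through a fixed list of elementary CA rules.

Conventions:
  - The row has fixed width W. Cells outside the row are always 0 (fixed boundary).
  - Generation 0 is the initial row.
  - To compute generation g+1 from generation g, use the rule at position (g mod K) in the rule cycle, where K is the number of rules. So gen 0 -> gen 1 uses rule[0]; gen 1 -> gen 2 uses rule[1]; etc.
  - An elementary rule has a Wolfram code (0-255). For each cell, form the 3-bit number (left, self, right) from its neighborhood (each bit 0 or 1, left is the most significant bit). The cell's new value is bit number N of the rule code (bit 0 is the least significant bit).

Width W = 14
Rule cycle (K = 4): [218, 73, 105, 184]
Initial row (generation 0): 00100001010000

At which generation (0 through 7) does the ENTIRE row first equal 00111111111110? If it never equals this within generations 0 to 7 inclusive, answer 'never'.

Gen 0: 00100001010000
Gen 1 (rule 218): 01010010001000
Gen 2 (rule 73): 00000000100011
Gen 3 (rule 105): 11111110001011
Gen 4 (rule 184): 11111101000110
Gen 5 (rule 218): 11111100101111
Gen 6 (rule 73): 10000100001001
Gen 7 (rule 105): 00110001100000

Answer: never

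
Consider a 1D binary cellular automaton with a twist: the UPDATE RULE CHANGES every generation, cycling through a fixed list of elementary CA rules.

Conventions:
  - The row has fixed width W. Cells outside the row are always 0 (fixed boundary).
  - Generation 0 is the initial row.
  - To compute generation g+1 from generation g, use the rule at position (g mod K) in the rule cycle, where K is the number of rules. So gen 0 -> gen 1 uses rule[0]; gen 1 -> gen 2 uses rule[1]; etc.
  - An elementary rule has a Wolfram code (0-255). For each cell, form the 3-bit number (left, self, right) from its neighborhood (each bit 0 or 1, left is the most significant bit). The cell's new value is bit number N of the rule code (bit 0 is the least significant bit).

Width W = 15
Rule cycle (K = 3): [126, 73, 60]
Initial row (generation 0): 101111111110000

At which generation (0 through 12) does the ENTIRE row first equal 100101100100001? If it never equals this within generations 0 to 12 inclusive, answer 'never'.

Answer: 11

Derivation:
Gen 0: 101111111110000
Gen 1 (rule 126): 111000000011000
Gen 2 (rule 73): 101011111011011
Gen 3 (rule 60): 111110000110110
Gen 4 (rule 126): 100011001111111
Gen 5 (rule 73): 001011001000001
Gen 6 (rule 60): 001110101100001
Gen 7 (rule 126): 011011111110011
Gen 8 (rule 73): 011010000010011
Gen 9 (rule 60): 010111000011010
Gen 10 (rule 126): 111101100111111
Gen 11 (rule 73): 100101100100001
Gen 12 (rule 60): 110111010110001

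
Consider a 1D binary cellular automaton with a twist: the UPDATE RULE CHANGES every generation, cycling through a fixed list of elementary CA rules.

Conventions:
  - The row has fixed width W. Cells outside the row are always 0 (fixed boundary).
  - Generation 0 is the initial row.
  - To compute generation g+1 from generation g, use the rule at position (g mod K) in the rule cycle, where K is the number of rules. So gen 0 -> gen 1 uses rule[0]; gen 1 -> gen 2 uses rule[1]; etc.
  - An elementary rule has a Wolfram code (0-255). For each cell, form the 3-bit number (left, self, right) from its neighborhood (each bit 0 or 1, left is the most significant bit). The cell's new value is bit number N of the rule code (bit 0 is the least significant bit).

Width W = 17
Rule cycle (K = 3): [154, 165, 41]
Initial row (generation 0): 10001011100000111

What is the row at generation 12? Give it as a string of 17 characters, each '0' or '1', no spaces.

Gen 0: 10001011100000111
Gen 1 (rule 154): 01010011010001110
Gen 2 (rule 165): 01110000110100100
Gen 3 (rule 41): 01000110101000001
Gen 4 (rule 154): 10101100000100010
Gen 5 (rule 165): 11110001110101010
Gen 6 (rule 41): 10000101001010100
Gen 7 (rule 154): 01001000110000010
Gen 8 (rule 165): 01001010000111010
Gen 9 (rule 41): 00000100110100100
Gen 10 (rule 154): 00001011100011010
Gen 11 (rule 165): 11101101001000110
Gen 12 (rule 41): 10011010000010100

Answer: 10011010000010100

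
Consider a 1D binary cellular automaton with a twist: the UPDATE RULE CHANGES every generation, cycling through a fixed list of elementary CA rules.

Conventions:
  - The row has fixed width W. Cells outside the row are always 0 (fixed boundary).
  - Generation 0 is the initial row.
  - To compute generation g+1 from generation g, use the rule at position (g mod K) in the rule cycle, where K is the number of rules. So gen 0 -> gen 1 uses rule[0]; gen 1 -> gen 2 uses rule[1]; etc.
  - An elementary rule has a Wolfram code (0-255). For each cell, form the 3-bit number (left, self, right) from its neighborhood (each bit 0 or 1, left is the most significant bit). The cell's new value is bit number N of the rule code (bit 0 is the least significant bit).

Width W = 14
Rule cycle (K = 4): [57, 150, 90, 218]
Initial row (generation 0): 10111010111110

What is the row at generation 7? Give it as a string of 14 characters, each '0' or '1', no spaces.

Gen 0: 10111010111110
Gen 1 (rule 57): 01100101100001
Gen 2 (rule 150): 10011100010011
Gen 3 (rule 90): 01110110101111
Gen 4 (rule 218): 11110110001111
Gen 5 (rule 57): 10001101101000
Gen 6 (rule 150): 11010000001100
Gen 7 (rule 90): 11001000011110

Answer: 11001000011110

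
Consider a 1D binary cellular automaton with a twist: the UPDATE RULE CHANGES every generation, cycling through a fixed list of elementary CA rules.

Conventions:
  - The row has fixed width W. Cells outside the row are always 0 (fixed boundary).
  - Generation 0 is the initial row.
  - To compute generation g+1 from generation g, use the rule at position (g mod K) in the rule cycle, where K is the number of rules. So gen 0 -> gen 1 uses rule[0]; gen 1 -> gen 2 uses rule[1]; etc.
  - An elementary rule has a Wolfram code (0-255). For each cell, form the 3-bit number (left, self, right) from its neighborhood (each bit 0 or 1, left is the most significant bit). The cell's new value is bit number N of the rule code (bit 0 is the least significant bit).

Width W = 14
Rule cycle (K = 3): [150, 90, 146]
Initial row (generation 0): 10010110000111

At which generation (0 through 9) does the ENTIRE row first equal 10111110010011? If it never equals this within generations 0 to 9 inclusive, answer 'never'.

Answer: never

Derivation:
Gen 0: 10010110000111
Gen 1 (rule 150): 11110001001010
Gen 2 (rule 90): 10011010110001
Gen 3 (rule 146): 01100000001010
Gen 4 (rule 150): 10010000011011
Gen 5 (rule 90): 01101000111011
Gen 6 (rule 146): 10000101010000
Gen 7 (rule 150): 11001101011000
Gen 8 (rule 90): 11111100011100
Gen 9 (rule 146): 01111010101010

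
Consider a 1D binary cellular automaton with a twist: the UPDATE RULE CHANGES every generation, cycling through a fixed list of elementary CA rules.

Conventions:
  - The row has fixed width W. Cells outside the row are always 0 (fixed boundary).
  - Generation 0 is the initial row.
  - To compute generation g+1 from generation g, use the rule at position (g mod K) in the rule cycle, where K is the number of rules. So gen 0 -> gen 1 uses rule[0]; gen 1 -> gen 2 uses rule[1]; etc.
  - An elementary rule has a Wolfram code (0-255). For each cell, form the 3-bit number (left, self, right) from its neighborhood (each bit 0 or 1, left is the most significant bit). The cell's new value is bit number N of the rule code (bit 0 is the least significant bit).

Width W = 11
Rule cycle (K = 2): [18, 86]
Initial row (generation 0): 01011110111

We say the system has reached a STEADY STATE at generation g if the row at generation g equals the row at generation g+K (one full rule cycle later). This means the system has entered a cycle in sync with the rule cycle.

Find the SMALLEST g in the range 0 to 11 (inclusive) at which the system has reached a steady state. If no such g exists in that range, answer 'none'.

Gen 0: 01011110111
Gen 1 (rule 18): 10000000000
Gen 2 (rule 86): 11000000000
Gen 3 (rule 18): 00100000000
Gen 4 (rule 86): 01110000000
Gen 5 (rule 18): 10001000000
Gen 6 (rule 86): 11011100000
Gen 7 (rule 18): 00000010000
Gen 8 (rule 86): 00000111000
Gen 9 (rule 18): 00001000100
Gen 10 (rule 86): 00011101110
Gen 11 (rule 18): 00100000001
Gen 12 (rule 86): 01110000011
Gen 13 (rule 18): 10001000100

Answer: none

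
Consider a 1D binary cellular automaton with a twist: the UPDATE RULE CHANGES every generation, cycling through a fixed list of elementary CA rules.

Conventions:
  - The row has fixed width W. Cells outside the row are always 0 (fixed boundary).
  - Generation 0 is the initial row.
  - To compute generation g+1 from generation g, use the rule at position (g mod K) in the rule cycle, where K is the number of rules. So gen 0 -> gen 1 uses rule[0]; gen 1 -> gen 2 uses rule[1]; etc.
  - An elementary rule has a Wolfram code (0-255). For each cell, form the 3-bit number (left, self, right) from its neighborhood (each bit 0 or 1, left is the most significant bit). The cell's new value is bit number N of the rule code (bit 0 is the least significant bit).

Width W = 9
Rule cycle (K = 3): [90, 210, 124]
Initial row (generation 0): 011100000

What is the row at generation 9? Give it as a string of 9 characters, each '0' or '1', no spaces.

Gen 0: 011100000
Gen 1 (rule 90): 110110000
Gen 2 (rule 210): 010011000
Gen 3 (rule 124): 011011100
Gen 4 (rule 90): 111010110
Gen 5 (rule 210): 011000011
Gen 6 (rule 124): 011100011
Gen 7 (rule 90): 110110111
Gen 8 (rule 210): 010010011
Gen 9 (rule 124): 011011011

Answer: 011011011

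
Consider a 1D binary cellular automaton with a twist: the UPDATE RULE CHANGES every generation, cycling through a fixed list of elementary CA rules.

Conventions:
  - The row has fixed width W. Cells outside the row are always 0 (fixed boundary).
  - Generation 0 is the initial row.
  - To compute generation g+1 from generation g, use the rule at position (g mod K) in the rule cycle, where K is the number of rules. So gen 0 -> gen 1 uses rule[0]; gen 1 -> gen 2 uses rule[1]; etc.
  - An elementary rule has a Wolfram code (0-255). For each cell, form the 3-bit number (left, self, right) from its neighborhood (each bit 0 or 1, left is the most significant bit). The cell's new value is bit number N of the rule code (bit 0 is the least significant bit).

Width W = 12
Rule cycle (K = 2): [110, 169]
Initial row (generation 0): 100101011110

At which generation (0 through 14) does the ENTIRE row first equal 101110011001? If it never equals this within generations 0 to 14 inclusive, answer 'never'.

Gen 0: 100101011110
Gen 1 (rule 110): 101111110010
Gen 2 (rule 169): 011111100000
Gen 3 (rule 110): 110000100000
Gen 4 (rule 169): 100110001111
Gen 5 (rule 110): 101110011001
Gen 6 (rule 169): 011100010000
Gen 7 (rule 110): 110100110000
Gen 8 (rule 169): 101000100111
Gen 9 (rule 110): 111001101101
Gen 10 (rule 169): 110001011010
Gen 11 (rule 110): 110011111110
Gen 12 (rule 169): 100011111100
Gen 13 (rule 110): 100110000100
Gen 14 (rule 169): 000100110001

Answer: 5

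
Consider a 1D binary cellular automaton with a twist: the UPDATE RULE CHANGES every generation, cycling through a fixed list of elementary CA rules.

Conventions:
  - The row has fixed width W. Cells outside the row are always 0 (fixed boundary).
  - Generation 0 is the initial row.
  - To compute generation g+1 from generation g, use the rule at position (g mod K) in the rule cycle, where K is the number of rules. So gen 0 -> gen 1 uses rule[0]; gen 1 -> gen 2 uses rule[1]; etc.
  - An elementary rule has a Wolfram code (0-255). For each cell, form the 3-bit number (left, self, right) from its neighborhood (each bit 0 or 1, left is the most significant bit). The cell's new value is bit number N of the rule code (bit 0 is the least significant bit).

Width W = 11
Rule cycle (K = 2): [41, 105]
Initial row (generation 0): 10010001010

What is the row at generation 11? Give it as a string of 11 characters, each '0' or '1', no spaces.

Answer: 00100110001

Derivation:
Gen 0: 10010001010
Gen 1 (rule 41): 00000100100
Gen 2 (rule 105): 11110000001
Gen 3 (rule 41): 10000111100
Gen 4 (rule 105): 00110100101
Gen 5 (rule 41): 10101000010
Gen 6 (rule 105): 01010011000
Gen 7 (rule 41): 00100010011
Gen 8 (rule 105): 10001000011
Gen 9 (rule 41): 00100011010
Gen 10 (rule 105): 10001011100
Gen 11 (rule 41): 00100110001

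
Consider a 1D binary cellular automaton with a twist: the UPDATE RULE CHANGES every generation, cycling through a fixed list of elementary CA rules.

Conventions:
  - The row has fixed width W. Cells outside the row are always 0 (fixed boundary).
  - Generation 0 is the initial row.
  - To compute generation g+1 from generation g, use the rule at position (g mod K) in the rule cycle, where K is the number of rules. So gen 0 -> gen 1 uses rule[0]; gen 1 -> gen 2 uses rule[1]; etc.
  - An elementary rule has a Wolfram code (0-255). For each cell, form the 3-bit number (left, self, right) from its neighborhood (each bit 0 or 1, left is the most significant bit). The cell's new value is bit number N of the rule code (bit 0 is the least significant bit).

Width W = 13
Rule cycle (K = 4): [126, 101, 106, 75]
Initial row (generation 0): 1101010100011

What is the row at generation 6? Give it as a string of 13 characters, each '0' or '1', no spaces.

Answer: 1011110000101

Derivation:
Gen 0: 1101010100011
Gen 1 (rule 126): 1111111110111
Gen 2 (rule 101): 0000000011001
Gen 3 (rule 106): 0000000111010
Gen 4 (rule 75): 1111111101000
Gen 5 (rule 126): 1000000111100
Gen 6 (rule 101): 1011110000101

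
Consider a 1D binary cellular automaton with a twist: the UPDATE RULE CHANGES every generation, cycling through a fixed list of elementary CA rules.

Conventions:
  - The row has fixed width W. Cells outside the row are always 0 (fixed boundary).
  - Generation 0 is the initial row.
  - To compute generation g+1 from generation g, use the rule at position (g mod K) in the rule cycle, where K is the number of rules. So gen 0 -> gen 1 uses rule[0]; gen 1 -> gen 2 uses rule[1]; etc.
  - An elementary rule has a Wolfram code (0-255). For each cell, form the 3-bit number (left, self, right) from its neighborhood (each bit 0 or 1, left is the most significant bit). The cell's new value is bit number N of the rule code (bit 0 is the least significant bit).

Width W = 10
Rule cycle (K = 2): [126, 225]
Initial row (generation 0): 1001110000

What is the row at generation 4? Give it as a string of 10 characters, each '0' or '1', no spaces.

Answer: 0100011111

Derivation:
Gen 0: 1001110000
Gen 1 (rule 126): 1111011000
Gen 2 (rule 225): 0111101011
Gen 3 (rule 126): 1100111111
Gen 4 (rule 225): 0100011111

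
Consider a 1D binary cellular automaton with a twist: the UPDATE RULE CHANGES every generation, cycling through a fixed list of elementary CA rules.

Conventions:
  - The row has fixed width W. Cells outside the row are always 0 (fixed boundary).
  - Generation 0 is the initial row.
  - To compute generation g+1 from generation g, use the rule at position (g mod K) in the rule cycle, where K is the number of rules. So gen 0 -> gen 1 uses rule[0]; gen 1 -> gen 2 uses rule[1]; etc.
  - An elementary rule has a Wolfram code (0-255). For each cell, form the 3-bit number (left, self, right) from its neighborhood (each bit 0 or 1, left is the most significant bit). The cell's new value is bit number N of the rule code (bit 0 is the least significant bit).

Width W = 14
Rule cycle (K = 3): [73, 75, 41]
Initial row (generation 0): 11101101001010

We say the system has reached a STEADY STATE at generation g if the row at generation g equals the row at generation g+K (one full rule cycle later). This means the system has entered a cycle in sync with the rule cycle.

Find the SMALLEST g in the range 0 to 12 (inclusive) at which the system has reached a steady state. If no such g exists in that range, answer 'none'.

Answer: 9

Derivation:
Gen 0: 11101101001010
Gen 1 (rule 73): 10101100000000
Gen 2 (rule 75): 00001101111111
Gen 3 (rule 41): 11101011000000
Gen 4 (rule 73): 10100011011111
Gen 5 (rule 75): 00001111010001
Gen 6 (rule 41): 11101000100100
Gen 7 (rule 73): 10100010000001
Gen 8 (rule 75): 00001100111110
Gen 9 (rule 41): 11101000100000
Gen 10 (rule 73): 10100010001111
Gen 11 (rule 75): 00001100111001
Gen 12 (rule 41): 11101000100000
Gen 13 (rule 73): 10100010001111
Gen 14 (rule 75): 00001100111001
Gen 15 (rule 41): 11101000100000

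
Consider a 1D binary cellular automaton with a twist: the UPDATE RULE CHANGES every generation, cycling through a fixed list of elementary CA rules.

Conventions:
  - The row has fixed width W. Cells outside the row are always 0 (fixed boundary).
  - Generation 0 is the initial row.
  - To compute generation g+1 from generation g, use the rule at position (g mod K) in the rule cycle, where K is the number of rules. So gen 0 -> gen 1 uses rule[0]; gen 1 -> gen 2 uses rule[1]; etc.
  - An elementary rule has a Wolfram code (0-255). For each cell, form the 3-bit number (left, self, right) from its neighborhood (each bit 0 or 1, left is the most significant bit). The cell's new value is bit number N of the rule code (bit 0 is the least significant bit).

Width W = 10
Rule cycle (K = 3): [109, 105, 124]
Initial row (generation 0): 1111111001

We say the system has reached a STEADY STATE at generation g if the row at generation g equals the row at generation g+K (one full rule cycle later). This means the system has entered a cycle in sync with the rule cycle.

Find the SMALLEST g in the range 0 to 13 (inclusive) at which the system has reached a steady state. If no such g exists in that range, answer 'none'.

Gen 0: 1111111001
Gen 1 (rule 109): 1000001001
Gen 2 (rule 105): 0011100000
Gen 3 (rule 124): 0010110000
Gen 4 (rule 109): 1011110111
Gen 5 (rule 105): 0110011101
Gen 6 (rule 124): 0111010111
Gen 7 (rule 109): 0101111101
Gen 8 (rule 105): 0011000110
Gen 9 (rule 124): 0011100111
Gen 10 (rule 109): 1010100101
Gen 11 (rule 105): 0101000010
Gen 12 (rule 124): 0111100011
Gen 13 (rule 109): 0100101011
Gen 14 (rule 105): 0000010111
Gen 15 (rule 124): 0000011101
Gen 16 (rule 109): 1111010111

Answer: none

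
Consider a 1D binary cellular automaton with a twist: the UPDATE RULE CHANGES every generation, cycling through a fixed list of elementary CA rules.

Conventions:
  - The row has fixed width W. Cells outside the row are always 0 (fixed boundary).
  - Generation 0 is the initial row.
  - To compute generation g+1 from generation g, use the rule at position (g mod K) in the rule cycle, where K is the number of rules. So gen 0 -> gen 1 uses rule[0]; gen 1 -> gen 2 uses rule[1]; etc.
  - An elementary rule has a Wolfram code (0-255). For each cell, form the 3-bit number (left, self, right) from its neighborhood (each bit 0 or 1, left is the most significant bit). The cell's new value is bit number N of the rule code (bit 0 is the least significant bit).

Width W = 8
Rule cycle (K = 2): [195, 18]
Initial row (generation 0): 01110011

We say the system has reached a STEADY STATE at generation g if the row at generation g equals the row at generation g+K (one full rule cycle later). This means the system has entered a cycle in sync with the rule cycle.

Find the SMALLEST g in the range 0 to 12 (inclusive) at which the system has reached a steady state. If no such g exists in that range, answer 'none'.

Answer: 2

Derivation:
Gen 0: 01110011
Gen 1 (rule 195): 10110101
Gen 2 (rule 18): 00000000
Gen 3 (rule 195): 11111111
Gen 4 (rule 18): 00000000
Gen 5 (rule 195): 11111111
Gen 6 (rule 18): 00000000
Gen 7 (rule 195): 11111111
Gen 8 (rule 18): 00000000
Gen 9 (rule 195): 11111111
Gen 10 (rule 18): 00000000
Gen 11 (rule 195): 11111111
Gen 12 (rule 18): 00000000
Gen 13 (rule 195): 11111111
Gen 14 (rule 18): 00000000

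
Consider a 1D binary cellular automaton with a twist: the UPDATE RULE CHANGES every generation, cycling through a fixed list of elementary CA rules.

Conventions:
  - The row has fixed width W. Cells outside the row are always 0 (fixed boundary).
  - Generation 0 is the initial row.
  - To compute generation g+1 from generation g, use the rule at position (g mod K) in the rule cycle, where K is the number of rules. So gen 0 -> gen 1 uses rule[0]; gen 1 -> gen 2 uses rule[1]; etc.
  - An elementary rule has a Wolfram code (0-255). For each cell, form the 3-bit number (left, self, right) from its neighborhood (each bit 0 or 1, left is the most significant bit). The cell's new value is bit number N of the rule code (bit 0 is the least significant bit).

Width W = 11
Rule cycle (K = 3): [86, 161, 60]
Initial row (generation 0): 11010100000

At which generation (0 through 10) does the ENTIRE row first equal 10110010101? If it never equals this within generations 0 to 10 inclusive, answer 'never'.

Gen 0: 11010100000
Gen 1 (rule 86): 01010110000
Gen 2 (rule 161): 00101000111
Gen 3 (rule 60): 00111100100
Gen 4 (rule 86): 01000111110
Gen 5 (rule 161): 00010011100
Gen 6 (rule 60): 00011010010
Gen 7 (rule 86): 00101011111
Gen 8 (rule 161): 10010101110
Gen 9 (rule 60): 11011111001
Gen 10 (rule 86): 01000001111

Answer: never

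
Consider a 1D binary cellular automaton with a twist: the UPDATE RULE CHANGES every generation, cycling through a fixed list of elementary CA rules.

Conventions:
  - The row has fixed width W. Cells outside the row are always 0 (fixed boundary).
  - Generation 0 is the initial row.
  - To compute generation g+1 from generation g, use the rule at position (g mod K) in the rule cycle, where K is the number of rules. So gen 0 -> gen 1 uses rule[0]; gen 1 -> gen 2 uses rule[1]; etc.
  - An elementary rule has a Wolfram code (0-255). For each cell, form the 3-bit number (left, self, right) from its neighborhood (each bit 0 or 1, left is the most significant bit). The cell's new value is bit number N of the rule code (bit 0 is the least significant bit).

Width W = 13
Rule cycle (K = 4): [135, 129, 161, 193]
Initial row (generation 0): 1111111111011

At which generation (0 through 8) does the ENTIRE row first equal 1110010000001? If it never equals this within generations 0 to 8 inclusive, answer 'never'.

Gen 0: 1111111111011
Gen 1 (rule 135): 0111111110000
Gen 2 (rule 129): 0011111100111
Gen 3 (rule 161): 1001111000010
Gen 4 (rule 193): 0000111011000
Gen 5 (rule 135): 1111010000011
Gen 6 (rule 129): 0110000111000
Gen 7 (rule 161): 0000110010011
Gen 8 (rule 193): 1110010000001

Answer: 8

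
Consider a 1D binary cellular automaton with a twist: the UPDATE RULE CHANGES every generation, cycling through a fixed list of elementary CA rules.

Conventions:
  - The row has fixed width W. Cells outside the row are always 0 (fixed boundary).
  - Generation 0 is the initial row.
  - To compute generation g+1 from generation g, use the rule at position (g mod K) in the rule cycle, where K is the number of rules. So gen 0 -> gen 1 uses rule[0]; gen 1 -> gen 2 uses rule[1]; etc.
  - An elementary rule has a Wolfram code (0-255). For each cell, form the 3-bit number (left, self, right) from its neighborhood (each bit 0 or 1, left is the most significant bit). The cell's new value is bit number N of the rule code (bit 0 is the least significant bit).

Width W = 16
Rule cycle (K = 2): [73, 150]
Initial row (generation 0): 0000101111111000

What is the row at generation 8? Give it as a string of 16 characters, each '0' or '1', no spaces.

Gen 0: 0000101111111000
Gen 1 (rule 73): 1110001000001011
Gen 2 (rule 150): 0101011100011000
Gen 3 (rule 73): 0000010101011011
Gen 4 (rule 150): 0000110101000000
Gen 5 (rule 73): 1110110000011111
Gen 6 (rule 150): 0100001000101110
Gen 7 (rule 73): 0001100010001010
Gen 8 (rule 150): 0010010111011011

Answer: 0010010111011011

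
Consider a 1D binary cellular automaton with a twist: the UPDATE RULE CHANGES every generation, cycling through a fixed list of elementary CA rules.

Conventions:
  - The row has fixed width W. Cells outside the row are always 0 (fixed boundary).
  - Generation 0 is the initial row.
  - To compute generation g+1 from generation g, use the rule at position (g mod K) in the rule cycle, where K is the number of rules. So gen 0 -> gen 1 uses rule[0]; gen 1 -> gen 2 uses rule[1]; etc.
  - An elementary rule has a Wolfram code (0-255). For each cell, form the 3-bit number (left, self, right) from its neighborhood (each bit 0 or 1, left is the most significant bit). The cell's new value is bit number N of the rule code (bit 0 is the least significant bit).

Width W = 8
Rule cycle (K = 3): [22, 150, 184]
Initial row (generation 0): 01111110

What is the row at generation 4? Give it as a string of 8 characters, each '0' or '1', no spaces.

Answer: 10110111

Derivation:
Gen 0: 01111110
Gen 1 (rule 22): 10000001
Gen 2 (rule 150): 11000011
Gen 3 (rule 184): 10100010
Gen 4 (rule 22): 10110111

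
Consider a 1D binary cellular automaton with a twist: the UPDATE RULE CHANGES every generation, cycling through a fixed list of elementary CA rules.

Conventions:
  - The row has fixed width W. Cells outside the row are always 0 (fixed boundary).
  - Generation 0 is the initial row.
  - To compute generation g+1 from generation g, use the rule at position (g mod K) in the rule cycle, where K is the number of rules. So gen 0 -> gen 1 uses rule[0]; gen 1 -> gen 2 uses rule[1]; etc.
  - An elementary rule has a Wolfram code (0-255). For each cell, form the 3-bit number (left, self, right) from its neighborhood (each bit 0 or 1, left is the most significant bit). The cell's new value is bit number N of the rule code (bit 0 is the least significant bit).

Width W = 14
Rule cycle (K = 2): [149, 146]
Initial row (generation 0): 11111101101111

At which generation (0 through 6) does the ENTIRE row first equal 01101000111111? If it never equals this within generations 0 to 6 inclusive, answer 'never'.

Gen 0: 11111101101111
Gen 1 (rule 149): 01111000000110
Gen 2 (rule 146): 10110100001001
Gen 3 (rule 149): 10000111101101
Gen 4 (rule 146): 01001011000000
Gen 5 (rule 149): 01101000111111
Gen 6 (rule 146): 10000101011110

Answer: 5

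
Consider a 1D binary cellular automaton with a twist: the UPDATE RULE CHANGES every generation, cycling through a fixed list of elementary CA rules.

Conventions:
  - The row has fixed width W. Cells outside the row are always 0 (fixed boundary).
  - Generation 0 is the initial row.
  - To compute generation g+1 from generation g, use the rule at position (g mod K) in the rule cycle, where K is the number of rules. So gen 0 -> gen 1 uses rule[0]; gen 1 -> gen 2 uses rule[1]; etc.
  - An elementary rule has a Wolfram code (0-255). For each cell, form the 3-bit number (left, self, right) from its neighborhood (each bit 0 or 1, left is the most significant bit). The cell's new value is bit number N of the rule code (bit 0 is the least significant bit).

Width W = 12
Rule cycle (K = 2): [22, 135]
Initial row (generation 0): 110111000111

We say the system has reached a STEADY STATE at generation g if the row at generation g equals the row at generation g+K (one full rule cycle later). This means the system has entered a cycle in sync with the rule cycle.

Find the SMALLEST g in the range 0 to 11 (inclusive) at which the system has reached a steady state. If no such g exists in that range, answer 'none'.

Gen 0: 110111000111
Gen 1 (rule 22): 000000101000
Gen 2 (rule 135): 111111101011
Gen 3 (rule 22): 000000001000
Gen 4 (rule 135): 111111111011
Gen 5 (rule 22): 000000000000
Gen 6 (rule 135): 111111111111
Gen 7 (rule 22): 000000000000
Gen 8 (rule 135): 111111111111
Gen 9 (rule 22): 000000000000
Gen 10 (rule 135): 111111111111
Gen 11 (rule 22): 000000000000
Gen 12 (rule 135): 111111111111
Gen 13 (rule 22): 000000000000

Answer: 5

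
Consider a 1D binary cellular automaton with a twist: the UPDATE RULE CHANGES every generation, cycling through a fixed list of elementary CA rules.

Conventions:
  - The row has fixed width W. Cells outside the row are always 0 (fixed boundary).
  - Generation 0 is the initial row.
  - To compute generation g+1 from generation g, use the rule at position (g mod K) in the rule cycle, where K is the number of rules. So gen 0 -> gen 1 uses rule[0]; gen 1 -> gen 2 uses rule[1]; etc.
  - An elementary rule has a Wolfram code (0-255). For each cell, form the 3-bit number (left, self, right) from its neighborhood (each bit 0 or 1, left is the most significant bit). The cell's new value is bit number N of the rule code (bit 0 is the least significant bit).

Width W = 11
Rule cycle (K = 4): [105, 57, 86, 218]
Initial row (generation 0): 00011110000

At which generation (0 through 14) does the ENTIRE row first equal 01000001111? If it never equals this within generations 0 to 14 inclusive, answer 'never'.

Gen 0: 00011110000
Gen 1 (rule 105): 11010010111
Gen 2 (rule 57): 10101001100
Gen 3 (rule 86): 10101110110
Gen 4 (rule 218): 00001110111
Gen 5 (rule 105): 11101011101
Gen 6 (rule 57): 10010110010
Gen 7 (rule 86): 11110011111
Gen 8 (rule 218): 11111111111
Gen 9 (rule 105): 10000000001
Gen 10 (rule 57): 01111111100
Gen 11 (rule 86): 10000000110
Gen 12 (rule 218): 01000001111
Gen 13 (rule 105): 00011101001
Gen 14 (rule 57): 11010010100

Answer: 12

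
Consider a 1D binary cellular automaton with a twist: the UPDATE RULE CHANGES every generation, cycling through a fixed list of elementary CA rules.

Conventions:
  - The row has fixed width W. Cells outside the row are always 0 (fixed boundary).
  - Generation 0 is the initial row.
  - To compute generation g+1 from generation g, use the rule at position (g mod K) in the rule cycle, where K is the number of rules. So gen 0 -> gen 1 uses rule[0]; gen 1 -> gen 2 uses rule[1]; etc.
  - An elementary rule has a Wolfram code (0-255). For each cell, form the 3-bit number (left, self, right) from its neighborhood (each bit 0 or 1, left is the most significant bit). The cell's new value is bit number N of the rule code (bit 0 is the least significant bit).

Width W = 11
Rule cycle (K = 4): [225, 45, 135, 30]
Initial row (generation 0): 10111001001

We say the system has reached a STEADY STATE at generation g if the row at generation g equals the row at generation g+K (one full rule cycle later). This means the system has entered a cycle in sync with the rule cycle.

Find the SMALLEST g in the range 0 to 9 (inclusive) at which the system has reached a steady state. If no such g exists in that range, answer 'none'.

Answer: none

Derivation:
Gen 0: 10111001001
Gen 1 (rule 225): 01011000000
Gen 2 (rule 45): 01110011111
Gen 3 (rule 135): 10100101110
Gen 4 (rule 30): 10111101001
Gen 5 (rule 225): 01011110000
Gen 6 (rule 45): 01110000111
Gen 7 (rule 135): 10100111010
Gen 8 (rule 30): 10111100011
Gen 9 (rule 225): 01011101001
Gen 10 (rule 45): 01110011001
Gen 11 (rule 135): 10100100011
Gen 12 (rule 30): 10111110110
Gen 13 (rule 225): 01011111010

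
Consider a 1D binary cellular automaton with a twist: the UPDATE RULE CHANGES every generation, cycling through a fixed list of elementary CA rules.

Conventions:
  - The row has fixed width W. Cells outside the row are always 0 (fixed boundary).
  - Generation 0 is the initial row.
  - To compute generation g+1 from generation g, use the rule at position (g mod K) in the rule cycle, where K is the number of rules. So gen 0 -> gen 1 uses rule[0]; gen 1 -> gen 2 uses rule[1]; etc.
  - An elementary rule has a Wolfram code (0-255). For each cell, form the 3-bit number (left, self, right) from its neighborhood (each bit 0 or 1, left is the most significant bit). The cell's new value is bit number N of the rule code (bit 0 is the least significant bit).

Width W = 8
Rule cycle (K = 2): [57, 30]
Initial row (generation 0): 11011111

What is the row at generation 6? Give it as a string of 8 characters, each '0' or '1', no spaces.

Answer: 10101010

Derivation:
Gen 0: 11011111
Gen 1 (rule 57): 10110000
Gen 2 (rule 30): 10101000
Gen 3 (rule 57): 01010111
Gen 4 (rule 30): 11010100
Gen 5 (rule 57): 10101011
Gen 6 (rule 30): 10101010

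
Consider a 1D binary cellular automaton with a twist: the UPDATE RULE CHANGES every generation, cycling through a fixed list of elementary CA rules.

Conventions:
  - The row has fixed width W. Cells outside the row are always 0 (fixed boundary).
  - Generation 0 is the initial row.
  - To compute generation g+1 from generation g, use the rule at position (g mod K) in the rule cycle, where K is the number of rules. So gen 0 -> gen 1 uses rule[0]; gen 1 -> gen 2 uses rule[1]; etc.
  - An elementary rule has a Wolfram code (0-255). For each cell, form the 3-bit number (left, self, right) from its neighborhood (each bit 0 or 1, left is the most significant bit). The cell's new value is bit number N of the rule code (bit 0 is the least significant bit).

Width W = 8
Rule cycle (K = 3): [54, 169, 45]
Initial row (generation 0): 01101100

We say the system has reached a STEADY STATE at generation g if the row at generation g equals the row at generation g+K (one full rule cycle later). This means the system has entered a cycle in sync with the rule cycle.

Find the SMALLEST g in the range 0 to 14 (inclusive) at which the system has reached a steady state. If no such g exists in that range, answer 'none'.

Gen 0: 01101100
Gen 1 (rule 54): 10010010
Gen 2 (rule 169): 00000000
Gen 3 (rule 45): 11111111
Gen 4 (rule 54): 00000000
Gen 5 (rule 169): 11111111
Gen 6 (rule 45): 10000000
Gen 7 (rule 54): 11000000
Gen 8 (rule 169): 10011111
Gen 9 (rule 45): 10010000
Gen 10 (rule 54): 11111000
Gen 11 (rule 169): 11110011
Gen 12 (rule 45): 10000010
Gen 13 (rule 54): 11000111
Gen 14 (rule 169): 10010110
Gen 15 (rule 45): 10011100
Gen 16 (rule 54): 11100010
Gen 17 (rule 169): 11001000

Answer: none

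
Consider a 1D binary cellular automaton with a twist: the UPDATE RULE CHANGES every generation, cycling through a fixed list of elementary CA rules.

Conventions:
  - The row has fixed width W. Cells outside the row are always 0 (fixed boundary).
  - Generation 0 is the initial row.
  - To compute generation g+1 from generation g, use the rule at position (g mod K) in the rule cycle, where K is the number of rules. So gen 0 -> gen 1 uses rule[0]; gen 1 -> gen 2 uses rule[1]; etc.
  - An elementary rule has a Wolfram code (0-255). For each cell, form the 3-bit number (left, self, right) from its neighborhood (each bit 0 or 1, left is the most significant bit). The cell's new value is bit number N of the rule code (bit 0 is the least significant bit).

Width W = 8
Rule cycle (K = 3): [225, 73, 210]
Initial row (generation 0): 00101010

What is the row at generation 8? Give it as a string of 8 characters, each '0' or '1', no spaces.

Gen 0: 00101010
Gen 1 (rule 225): 10010100
Gen 2 (rule 73): 00000001
Gen 3 (rule 210): 00000010
Gen 4 (rule 225): 11111000
Gen 5 (rule 73): 10001011
Gen 6 (rule 210): 01010001
Gen 7 (rule 225): 00100100
Gen 8 (rule 73): 10000001

Answer: 10000001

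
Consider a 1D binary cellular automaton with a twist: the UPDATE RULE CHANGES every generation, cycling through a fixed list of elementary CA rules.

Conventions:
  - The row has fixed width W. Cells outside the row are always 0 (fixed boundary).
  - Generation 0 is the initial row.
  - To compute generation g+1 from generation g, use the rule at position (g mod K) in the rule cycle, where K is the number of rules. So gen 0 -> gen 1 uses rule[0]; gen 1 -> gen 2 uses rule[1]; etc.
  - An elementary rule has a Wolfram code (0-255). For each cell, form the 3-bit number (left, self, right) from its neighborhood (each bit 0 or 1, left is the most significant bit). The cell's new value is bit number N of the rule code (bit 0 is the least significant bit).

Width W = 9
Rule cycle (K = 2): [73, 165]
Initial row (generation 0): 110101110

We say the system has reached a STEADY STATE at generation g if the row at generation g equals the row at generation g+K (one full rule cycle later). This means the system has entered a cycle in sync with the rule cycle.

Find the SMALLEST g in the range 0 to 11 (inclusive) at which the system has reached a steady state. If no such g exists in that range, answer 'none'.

Answer: 1

Derivation:
Gen 0: 110101110
Gen 1 (rule 73): 110001010
Gen 2 (rule 165): 000101110
Gen 3 (rule 73): 110001010
Gen 4 (rule 165): 000101110
Gen 5 (rule 73): 110001010
Gen 6 (rule 165): 000101110
Gen 7 (rule 73): 110001010
Gen 8 (rule 165): 000101110
Gen 9 (rule 73): 110001010
Gen 10 (rule 165): 000101110
Gen 11 (rule 73): 110001010
Gen 12 (rule 165): 000101110
Gen 13 (rule 73): 110001010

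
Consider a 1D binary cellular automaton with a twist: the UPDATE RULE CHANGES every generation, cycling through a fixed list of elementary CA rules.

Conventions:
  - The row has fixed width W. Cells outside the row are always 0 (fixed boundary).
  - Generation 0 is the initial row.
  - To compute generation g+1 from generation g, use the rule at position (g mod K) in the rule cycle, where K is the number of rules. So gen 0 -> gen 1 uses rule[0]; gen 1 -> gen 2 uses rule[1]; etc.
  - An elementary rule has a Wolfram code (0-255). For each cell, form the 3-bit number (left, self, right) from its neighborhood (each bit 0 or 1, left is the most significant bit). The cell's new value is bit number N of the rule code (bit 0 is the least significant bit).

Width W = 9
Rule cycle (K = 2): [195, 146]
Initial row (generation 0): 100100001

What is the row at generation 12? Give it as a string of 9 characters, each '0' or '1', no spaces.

Answer: 010110100

Derivation:
Gen 0: 100100001
Gen 1 (rule 195): 001001110
Gen 2 (rule 146): 010110101
Gen 3 (rule 195): 100010000
Gen 4 (rule 146): 010101000
Gen 5 (rule 195): 100000011
Gen 6 (rule 146): 010000100
Gen 7 (rule 195): 100111001
Gen 8 (rule 146): 011010110
Gen 9 (rule 195): 101000010
Gen 10 (rule 146): 000100101
Gen 11 (rule 195): 111001000
Gen 12 (rule 146): 010110100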